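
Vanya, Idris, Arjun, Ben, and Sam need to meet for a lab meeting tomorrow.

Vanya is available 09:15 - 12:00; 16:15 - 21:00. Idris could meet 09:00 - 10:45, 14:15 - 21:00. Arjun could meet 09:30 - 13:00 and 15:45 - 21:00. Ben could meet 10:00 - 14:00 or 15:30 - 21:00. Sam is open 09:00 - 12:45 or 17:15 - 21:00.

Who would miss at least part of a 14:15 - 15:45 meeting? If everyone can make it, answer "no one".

Arjun, Ben, Sam, Vanya

Vanya: not fully free for 14:15-15:45. Idris: free for 14:15-15:45. Arjun: not fully free for 14:15-15:45. Ben: not fully free for 14:15-15:45. Sam: not fully free for 14:15-15:45.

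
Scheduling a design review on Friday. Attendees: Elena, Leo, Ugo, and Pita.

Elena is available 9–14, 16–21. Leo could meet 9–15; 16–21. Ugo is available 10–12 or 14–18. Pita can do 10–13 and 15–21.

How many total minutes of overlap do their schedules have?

240

Elena ∩ Leo: 09:00-14:00, 16:00-21:00.
Elena ∩ Leo ∩ Ugo: 10:00-12:00, 16:00-18:00.
Elena ∩ Leo ∩ Ugo ∩ Pita: 10:00-12:00, 16:00-18:00.
Summing the common windows: 120 + 120 = 240 minutes.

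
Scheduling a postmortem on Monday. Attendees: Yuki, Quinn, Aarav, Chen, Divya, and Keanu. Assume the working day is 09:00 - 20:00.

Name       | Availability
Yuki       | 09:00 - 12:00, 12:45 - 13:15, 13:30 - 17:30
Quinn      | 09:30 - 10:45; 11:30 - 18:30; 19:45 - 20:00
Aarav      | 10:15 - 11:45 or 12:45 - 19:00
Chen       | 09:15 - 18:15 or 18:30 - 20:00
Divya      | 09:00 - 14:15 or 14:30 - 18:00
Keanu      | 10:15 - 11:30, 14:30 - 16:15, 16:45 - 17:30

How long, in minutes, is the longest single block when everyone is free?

105

Yuki ∩ Quinn: 09:30-10:45, 11:30-12:00, 12:45-13:15, 13:30-17:30.
Yuki ∩ Quinn ∩ Aarav: 10:15-10:45, 11:30-11:45, 12:45-13:15, 13:30-17:30.
Yuki ∩ Quinn ∩ Aarav ∩ Chen: 10:15-10:45, 11:30-11:45, 12:45-13:15, 13:30-17:30.
Yuki ∩ Quinn ∩ Aarav ∩ Chen ∩ Divya: 10:15-10:45, 11:30-11:45, 12:45-13:15, 13:30-14:15, 14:30-17:30.
Yuki ∩ Quinn ∩ Aarav ∩ Chen ∩ Divya ∩ Keanu: 10:15-10:45, 14:30-16:15, 16:45-17:30.
Those are the intersection windows.
The longest is 14:30-16:15 at 105 minutes.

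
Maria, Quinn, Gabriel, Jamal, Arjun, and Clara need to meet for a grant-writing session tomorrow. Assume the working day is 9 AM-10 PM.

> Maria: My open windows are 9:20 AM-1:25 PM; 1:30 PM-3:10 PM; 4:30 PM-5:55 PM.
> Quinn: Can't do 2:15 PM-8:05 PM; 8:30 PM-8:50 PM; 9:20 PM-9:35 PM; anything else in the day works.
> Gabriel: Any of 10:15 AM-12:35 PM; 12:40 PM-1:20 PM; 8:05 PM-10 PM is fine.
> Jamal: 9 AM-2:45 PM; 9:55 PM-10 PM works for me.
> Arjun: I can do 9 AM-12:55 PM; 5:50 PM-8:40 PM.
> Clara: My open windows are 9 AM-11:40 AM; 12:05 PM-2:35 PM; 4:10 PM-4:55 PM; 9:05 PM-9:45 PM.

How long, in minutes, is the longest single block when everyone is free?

Maria free: 09:20-13:25, 13:30-15:10, 16:30-17:55.
Quinn free: 09:00-14:15, 20:05-20:30, 20:50-21:20, 21:35-22:00 (invert busy blocks within the working day).
Gabriel free: 10:15-12:35, 12:40-13:20, 20:05-22:00.
Jamal free: 09:00-14:45, 21:55-22:00.
Arjun free: 09:00-12:55, 17:50-20:40.
Clara free: 09:00-11:40, 12:05-14:35, 16:10-16:55, 21:05-21:45.
Maria ∩ Quinn: 09:20-13:25, 13:30-14:15.
Maria ∩ Quinn ∩ Gabriel: 10:15-12:35, 12:40-13:20.
Maria ∩ Quinn ∩ Gabriel ∩ Jamal: 10:15-12:35, 12:40-13:20.
Maria ∩ Quinn ∩ Gabriel ∩ Jamal ∩ Arjun: 10:15-12:35, 12:40-12:55.
Maria ∩ Quinn ∩ Gabriel ∩ Jamal ∩ Arjun ∩ Clara: 10:15-11:40, 12:05-12:35, 12:40-12:55.
Those are the intersection windows.
The longest is 10:15-11:40 at 85 minutes.

85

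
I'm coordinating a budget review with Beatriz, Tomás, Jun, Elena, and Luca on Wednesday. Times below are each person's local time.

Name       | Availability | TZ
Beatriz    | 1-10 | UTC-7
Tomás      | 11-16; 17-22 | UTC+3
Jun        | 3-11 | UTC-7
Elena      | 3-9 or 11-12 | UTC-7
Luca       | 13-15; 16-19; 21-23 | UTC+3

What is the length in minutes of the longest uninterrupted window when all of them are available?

120

Beatriz in UTC: 08:00-17:00 (add 7h to convert from UTC-7).
Tomás in UTC: 08:00-13:00, 14:00-19:00 (subtract 3h to convert from UTC+3).
Jun in UTC: 10:00-18:00 (add 7h to convert from UTC-7).
Elena in UTC: 10:00-16:00, 18:00-19:00 (add 7h to convert from UTC-7).
Luca in UTC: 10:00-12:00, 13:00-16:00, 18:00-20:00 (subtract 3h to convert from UTC+3).
Beatriz ∩ Tomás: 08:00-13:00, 14:00-17:00.
Beatriz ∩ Tomás ∩ Jun: 10:00-13:00, 14:00-17:00.
Beatriz ∩ Tomás ∩ Jun ∩ Elena: 10:00-13:00, 14:00-16:00.
Beatriz ∩ Tomás ∩ Jun ∩ Elena ∩ Luca: 10:00-12:00, 14:00-16:00.
So the common availability across everyone is 10:00-12:00, 14:00-16:00.
The longest is 10:00-12:00 at 120 minutes.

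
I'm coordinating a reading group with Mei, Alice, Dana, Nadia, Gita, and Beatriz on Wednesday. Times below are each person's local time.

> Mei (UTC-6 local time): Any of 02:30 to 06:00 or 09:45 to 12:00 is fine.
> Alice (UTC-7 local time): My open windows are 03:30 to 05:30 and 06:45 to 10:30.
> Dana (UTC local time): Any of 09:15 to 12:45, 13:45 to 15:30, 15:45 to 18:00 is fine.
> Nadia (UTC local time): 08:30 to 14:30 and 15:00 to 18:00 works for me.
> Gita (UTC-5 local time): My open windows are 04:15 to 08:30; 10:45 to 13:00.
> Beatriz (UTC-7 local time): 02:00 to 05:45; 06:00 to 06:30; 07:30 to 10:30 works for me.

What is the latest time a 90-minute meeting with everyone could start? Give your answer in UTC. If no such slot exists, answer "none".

16:00

Mei in UTC: 08:30-12:00, 15:45-18:00 (add 6h to convert from UTC-6).
Alice in UTC: 10:30-12:30, 13:45-17:30 (add 7h to convert from UTC-7).
Dana in UTC: 09:15-12:45, 13:45-15:30, 15:45-18:00.
Nadia in UTC: 08:30-14:30, 15:00-18:00.
Gita in UTC: 09:15-13:30, 15:45-18:00 (add 5h to convert from UTC-5).
Beatriz in UTC: 09:00-12:45, 13:00-13:30, 14:30-17:30 (add 7h to convert from UTC-7).
Mei ∩ Alice: 10:30-12:00, 15:45-17:30.
Mei ∩ Alice ∩ Dana: 10:30-12:00, 15:45-17:30.
Mei ∩ Alice ∩ Dana ∩ Nadia: 10:30-12:00, 15:45-17:30.
Mei ∩ Alice ∩ Dana ∩ Nadia ∩ Gita: 10:30-12:00, 15:45-17:30.
Mei ∩ Alice ∩ Dana ∩ Nadia ∩ Gita ∩ Beatriz: 10:30-12:00, 15:45-17:30.
So the common availability across everyone is 10:30-12:00, 15:45-17:30.
The last common window of at least 90 minutes is 15:45-17:30; a 90-minute meeting can start as late as 16:00 and still end by 17:30.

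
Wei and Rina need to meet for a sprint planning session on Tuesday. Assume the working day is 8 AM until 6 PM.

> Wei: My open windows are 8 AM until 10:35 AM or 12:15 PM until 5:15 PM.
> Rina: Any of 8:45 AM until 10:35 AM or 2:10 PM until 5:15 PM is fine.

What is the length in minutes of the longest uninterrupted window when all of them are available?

185

Wei ∩ Rina: 08:45-10:35, 14:10-17:15.
The longest is 14:10-17:15 at 185 minutes.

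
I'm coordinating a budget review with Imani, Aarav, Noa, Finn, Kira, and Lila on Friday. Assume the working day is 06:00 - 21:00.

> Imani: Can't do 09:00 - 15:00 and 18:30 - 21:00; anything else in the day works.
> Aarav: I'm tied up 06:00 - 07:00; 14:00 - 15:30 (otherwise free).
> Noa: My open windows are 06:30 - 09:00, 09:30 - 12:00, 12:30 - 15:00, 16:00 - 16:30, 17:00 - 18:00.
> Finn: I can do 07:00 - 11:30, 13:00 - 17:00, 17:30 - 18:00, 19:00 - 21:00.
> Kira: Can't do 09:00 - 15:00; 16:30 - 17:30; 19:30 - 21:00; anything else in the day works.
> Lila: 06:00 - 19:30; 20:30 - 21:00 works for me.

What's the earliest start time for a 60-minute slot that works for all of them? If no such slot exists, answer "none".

Imani free: 06:00-09:00, 15:00-18:30 (invert busy blocks within the working day).
Aarav free: 07:00-14:00, 15:30-21:00 (invert busy blocks within the working day).
Noa free: 06:30-09:00, 09:30-12:00, 12:30-15:00, 16:00-16:30, 17:00-18:00.
Finn free: 07:00-11:30, 13:00-17:00, 17:30-18:00, 19:00-21:00.
Kira free: 06:00-09:00, 15:00-16:30, 17:30-19:30 (invert busy blocks within the working day).
Lila free: 06:00-19:30, 20:30-21:00.
Imani ∩ Aarav: 07:00-09:00, 15:30-18:30.
Imani ∩ Aarav ∩ Noa: 07:00-09:00, 16:00-16:30, 17:00-18:00.
Imani ∩ Aarav ∩ Noa ∩ Finn: 07:00-09:00, 16:00-16:30, 17:30-18:00.
Imani ∩ Aarav ∩ Noa ∩ Finn ∩ Kira: 07:00-09:00, 16:00-16:30, 17:30-18:00.
Imani ∩ Aarav ∩ Noa ∩ Finn ∩ Kira ∩ Lila: 07:00-09:00, 16:00-16:30, 17:30-18:00.
Those are the intersection windows.
The first common window of at least 60 minutes is 07:00-09:00, so the earliest start is 07:00.

07:00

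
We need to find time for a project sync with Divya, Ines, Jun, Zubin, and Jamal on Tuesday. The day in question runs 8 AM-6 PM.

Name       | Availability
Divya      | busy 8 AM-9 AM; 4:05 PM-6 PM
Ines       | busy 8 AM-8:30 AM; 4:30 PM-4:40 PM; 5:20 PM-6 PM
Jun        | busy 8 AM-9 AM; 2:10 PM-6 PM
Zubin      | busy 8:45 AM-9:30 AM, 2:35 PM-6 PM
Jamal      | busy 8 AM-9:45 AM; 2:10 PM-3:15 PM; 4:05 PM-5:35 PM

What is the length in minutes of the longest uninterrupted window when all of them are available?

Divya free: 09:00-16:05 (invert busy blocks within the working day).
Ines free: 08:30-16:30, 16:40-17:20 (invert busy blocks within the working day).
Jun free: 09:00-14:10 (invert busy blocks within the working day).
Zubin free: 08:00-08:45, 09:30-14:35 (invert busy blocks within the working day).
Jamal free: 09:45-14:10, 15:15-16:05, 17:35-18:00 (invert busy blocks within the working day).
Divya ∩ Ines: 09:00-16:05.
Divya ∩ Ines ∩ Jun: 09:00-14:10.
Divya ∩ Ines ∩ Jun ∩ Zubin: 09:30-14:10.
Divya ∩ Ines ∩ Jun ∩ Zubin ∩ Jamal: 09:45-14:10.
The longest is 09:45-14:10 at 265 minutes.

265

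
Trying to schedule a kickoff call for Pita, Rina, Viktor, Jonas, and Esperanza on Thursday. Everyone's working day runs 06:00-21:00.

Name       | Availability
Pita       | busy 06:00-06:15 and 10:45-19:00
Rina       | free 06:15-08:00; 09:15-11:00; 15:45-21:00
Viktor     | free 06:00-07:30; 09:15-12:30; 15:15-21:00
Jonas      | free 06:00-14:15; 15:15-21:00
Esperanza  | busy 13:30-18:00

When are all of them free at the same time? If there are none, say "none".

Pita free: 06:15-10:45, 19:00-21:00 (invert busy blocks within the working day).
Rina free: 06:15-08:00, 09:15-11:00, 15:45-21:00.
Viktor free: 06:00-07:30, 09:15-12:30, 15:15-21:00.
Jonas free: 06:00-14:15, 15:15-21:00.
Esperanza free: 06:00-13:30, 18:00-21:00 (invert busy blocks within the working day).
Pita ∩ Rina: 06:15-08:00, 09:15-10:45, 19:00-21:00.
Pita ∩ Rina ∩ Viktor: 06:15-07:30, 09:15-10:45, 19:00-21:00.
Pita ∩ Rina ∩ Viktor ∩ Jonas: 06:15-07:30, 09:15-10:45, 19:00-21:00.
Pita ∩ Rina ∩ Viktor ∩ Jonas ∩ Esperanza: 06:15-07:30, 09:15-10:45, 19:00-21:00.
So the common availability across everyone is 06:15-07:30, 09:15-10:45, 19:00-21:00.

06:15-07:30, 09:15-10:45, 19:00-21:00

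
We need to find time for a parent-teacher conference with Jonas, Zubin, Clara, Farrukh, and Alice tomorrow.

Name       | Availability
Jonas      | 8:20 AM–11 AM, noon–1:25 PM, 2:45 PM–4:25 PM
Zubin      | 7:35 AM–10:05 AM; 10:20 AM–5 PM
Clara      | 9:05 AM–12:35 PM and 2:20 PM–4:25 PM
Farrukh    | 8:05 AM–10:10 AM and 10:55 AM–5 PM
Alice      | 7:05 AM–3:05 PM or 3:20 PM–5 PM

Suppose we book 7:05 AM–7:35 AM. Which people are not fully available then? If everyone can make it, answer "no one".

Clara, Farrukh, Jonas, Zubin

Jonas: not fully free for 07:05-07:35. Zubin: not fully free for 07:05-07:35. Clara: not fully free for 07:05-07:35. Farrukh: not fully free for 07:05-07:35. Alice: free for 07:05-07:35.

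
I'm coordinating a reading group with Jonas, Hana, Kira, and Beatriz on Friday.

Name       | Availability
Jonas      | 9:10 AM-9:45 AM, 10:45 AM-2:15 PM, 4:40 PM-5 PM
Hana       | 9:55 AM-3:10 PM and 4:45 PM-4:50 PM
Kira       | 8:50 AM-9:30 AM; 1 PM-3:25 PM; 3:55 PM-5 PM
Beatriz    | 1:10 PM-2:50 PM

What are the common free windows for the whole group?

Jonas ∩ Hana: 10:45-14:15, 16:45-16:50.
Jonas ∩ Hana ∩ Kira: 13:00-14:15, 16:45-16:50.
Jonas ∩ Hana ∩ Kira ∩ Beatriz: 13:10-14:15.
Those are the intersection windows.

13:10-14:15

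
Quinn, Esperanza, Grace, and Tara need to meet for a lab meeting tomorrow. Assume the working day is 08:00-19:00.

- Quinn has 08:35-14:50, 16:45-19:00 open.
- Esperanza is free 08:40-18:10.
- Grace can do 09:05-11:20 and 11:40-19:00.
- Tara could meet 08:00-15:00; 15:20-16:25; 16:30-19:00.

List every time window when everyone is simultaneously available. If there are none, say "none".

Quinn ∩ Esperanza: 08:40-14:50, 16:45-18:10.
Quinn ∩ Esperanza ∩ Grace: 09:05-11:20, 11:40-14:50, 16:45-18:10.
Quinn ∩ Esperanza ∩ Grace ∩ Tara: 09:05-11:20, 11:40-14:50, 16:45-18:10.

09:05-11:20, 11:40-14:50, 16:45-18:10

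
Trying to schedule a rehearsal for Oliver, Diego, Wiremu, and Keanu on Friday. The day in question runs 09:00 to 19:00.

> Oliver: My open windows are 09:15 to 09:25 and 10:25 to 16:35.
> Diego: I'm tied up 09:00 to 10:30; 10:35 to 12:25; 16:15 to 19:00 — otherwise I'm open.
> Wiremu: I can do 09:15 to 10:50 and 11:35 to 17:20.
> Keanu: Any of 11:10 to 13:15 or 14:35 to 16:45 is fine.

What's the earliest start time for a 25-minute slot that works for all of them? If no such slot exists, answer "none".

Oliver free: 09:15-09:25, 10:25-16:35.
Diego free: 10:30-10:35, 12:25-16:15 (invert busy blocks within the working day).
Wiremu free: 09:15-10:50, 11:35-17:20.
Keanu free: 11:10-13:15, 14:35-16:45.
Oliver ∩ Diego: 10:30-10:35, 12:25-16:15.
Oliver ∩ Diego ∩ Wiremu: 10:30-10:35, 12:25-16:15.
Oliver ∩ Diego ∩ Wiremu ∩ Keanu: 12:25-13:15, 14:35-16:15.
The first common window of at least 25 minutes is 12:25-13:15, so the earliest start is 12:25.

12:25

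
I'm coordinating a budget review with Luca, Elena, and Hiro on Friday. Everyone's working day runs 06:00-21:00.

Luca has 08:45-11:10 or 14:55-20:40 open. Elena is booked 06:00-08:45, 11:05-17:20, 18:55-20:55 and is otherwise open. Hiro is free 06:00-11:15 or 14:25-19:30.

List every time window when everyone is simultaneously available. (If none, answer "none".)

Luca free: 08:45-11:10, 14:55-20:40.
Elena free: 08:45-11:05, 17:20-18:55, 20:55-21:00 (invert busy blocks within the working day).
Hiro free: 06:00-11:15, 14:25-19:30.
Luca ∩ Elena: 08:45-11:05, 17:20-18:55.
Luca ∩ Elena ∩ Hiro: 08:45-11:05, 17:20-18:55.

08:45-11:05, 17:20-18:55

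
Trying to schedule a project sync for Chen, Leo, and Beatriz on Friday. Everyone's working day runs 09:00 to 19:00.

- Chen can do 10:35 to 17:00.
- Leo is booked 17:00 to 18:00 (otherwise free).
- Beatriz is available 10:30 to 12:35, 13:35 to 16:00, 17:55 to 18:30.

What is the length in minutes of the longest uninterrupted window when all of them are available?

145

Chen free: 10:35-17:00.
Leo free: 09:00-17:00, 18:00-19:00 (invert busy blocks within the working day).
Beatriz free: 10:30-12:35, 13:35-16:00, 17:55-18:30.
Chen ∩ Leo: 10:35-17:00.
Chen ∩ Leo ∩ Beatriz: 10:35-12:35, 13:35-16:00.
Those are the intersection windows.
The longest is 13:35-16:00 at 145 minutes.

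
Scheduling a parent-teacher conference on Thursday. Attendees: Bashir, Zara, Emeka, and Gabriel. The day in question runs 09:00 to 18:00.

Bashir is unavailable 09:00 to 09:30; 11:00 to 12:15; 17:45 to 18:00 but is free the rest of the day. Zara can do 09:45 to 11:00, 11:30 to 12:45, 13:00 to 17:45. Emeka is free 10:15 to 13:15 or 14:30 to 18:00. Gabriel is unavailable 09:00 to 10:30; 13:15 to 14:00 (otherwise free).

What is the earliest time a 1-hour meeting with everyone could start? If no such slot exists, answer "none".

Bashir free: 09:30-11:00, 12:15-17:45 (invert busy blocks within the working day).
Zara free: 09:45-11:00, 11:30-12:45, 13:00-17:45.
Emeka free: 10:15-13:15, 14:30-18:00.
Gabriel free: 10:30-13:15, 14:00-18:00 (invert busy blocks within the working day).
Bashir ∩ Zara: 09:45-11:00, 12:15-12:45, 13:00-17:45.
Bashir ∩ Zara ∩ Emeka: 10:15-11:00, 12:15-12:45, 13:00-13:15, 14:30-17:45.
Bashir ∩ Zara ∩ Emeka ∩ Gabriel: 10:30-11:00, 12:15-12:45, 13:00-13:15, 14:30-17:45.
The first common window of at least 60 minutes is 14:30-17:45, so the earliest start is 14:30.

14:30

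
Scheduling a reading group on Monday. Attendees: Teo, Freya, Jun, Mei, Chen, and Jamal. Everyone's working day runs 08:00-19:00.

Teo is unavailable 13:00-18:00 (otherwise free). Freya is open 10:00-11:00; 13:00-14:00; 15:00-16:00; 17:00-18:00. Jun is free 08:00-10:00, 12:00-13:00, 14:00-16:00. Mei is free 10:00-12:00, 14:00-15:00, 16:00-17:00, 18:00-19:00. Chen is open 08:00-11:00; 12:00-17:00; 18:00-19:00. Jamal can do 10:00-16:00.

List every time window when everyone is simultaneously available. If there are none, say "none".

none

Teo free: 08:00-13:00, 18:00-19:00 (invert busy blocks within the working day).
Freya free: 10:00-11:00, 13:00-14:00, 15:00-16:00, 17:00-18:00.
Jun free: 08:00-10:00, 12:00-13:00, 14:00-16:00.
Mei free: 10:00-12:00, 14:00-15:00, 16:00-17:00, 18:00-19:00.
Chen free: 08:00-11:00, 12:00-17:00, 18:00-19:00.
Jamal free: 10:00-16:00.
Teo ∩ Freya: 10:00-11:00.
Teo ∩ Freya ∩ Jun: ∅.
Teo ∩ Freya ∩ Jun ∩ Mei: ∅.
Teo ∩ Freya ∩ Jun ∩ Mei ∩ Chen: ∅.
Teo ∩ Freya ∩ Jun ∩ Mei ∩ Chen ∩ Jamal: ∅.
There is no time when everyone is free.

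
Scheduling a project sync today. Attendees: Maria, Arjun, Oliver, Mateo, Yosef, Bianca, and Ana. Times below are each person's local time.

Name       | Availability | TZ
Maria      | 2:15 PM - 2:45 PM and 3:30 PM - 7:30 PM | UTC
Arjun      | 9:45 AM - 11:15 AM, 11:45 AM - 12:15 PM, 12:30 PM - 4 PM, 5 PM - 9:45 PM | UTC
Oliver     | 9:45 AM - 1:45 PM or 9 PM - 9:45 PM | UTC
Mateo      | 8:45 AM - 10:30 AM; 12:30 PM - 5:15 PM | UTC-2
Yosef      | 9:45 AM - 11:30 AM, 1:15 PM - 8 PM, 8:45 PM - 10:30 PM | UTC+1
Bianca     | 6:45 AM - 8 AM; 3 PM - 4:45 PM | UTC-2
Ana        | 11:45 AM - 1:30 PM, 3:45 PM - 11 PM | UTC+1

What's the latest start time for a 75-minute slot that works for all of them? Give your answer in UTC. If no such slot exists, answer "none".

none

Maria in UTC: 14:15-14:45, 15:30-19:30.
Arjun in UTC: 09:45-11:15, 11:45-12:15, 12:30-16:00, 17:00-21:45.
Oliver in UTC: 09:45-13:45, 21:00-21:45.
Mateo in UTC: 10:45-12:30, 14:30-19:15 (add 2h to convert from UTC-2).
Yosef in UTC: 08:45-10:30, 12:15-19:00, 19:45-21:30 (subtract 1h to convert from UTC+1).
Bianca in UTC: 08:45-10:00, 17:00-18:45 (add 2h to convert from UTC-2).
Ana in UTC: 10:45-12:30, 14:45-22:00 (subtract 1h to convert from UTC+1).
Maria ∩ Arjun: 14:15-14:45, 15:30-16:00, 17:00-19:30.
Maria ∩ Arjun ∩ Oliver: ∅.
Maria ∩ Arjun ∩ Oliver ∩ Mateo: ∅.
Maria ∩ Arjun ∩ Oliver ∩ Mateo ∩ Yosef: ∅.
Maria ∩ Arjun ∩ Oliver ∩ Mateo ∩ Yosef ∩ Bianca: ∅.
Maria ∩ Arjun ∩ Oliver ∩ Mateo ∩ Yosef ∩ Bianca ∩ Ana: ∅.
There is no time when everyone is free.
No common window is at least 75 minutes long.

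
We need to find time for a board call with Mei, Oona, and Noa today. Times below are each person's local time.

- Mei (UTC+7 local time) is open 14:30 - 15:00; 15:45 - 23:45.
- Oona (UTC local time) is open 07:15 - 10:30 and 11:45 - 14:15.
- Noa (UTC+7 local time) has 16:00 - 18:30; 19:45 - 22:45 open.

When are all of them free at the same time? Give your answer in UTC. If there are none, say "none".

Mei in UTC: 07:30-08:00, 08:45-16:45 (subtract 7h to convert from UTC+7).
Oona in UTC: 07:15-10:30, 11:45-14:15.
Noa in UTC: 09:00-11:30, 12:45-15:45 (subtract 7h to convert from UTC+7).
Mei ∩ Oona: 07:30-08:00, 08:45-10:30, 11:45-14:15.
Mei ∩ Oona ∩ Noa: 09:00-10:30, 12:45-14:15.

09:00-10:30, 12:45-14:15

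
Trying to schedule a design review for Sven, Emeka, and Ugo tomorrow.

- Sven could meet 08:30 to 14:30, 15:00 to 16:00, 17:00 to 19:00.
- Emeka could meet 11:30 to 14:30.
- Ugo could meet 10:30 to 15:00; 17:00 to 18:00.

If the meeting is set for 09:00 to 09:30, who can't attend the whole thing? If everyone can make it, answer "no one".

Emeka, Ugo

Sven: free for 09:00-09:30. Emeka: not fully free for 09:00-09:30. Ugo: not fully free for 09:00-09:30.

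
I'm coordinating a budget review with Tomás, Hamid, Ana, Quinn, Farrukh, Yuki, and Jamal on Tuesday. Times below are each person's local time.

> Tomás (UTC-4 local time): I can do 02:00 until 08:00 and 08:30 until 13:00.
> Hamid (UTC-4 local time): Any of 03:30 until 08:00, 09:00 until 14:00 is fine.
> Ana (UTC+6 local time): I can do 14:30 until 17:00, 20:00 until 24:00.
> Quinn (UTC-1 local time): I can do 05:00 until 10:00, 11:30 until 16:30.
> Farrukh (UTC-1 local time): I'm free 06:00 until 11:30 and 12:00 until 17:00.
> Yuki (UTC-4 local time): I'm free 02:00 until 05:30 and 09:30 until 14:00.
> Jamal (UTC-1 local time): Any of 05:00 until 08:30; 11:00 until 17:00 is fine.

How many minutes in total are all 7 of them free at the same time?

240

Tomás in UTC: 06:00-12:00, 12:30-17:00 (add 4h to convert from UTC-4).
Hamid in UTC: 07:30-12:00, 13:00-18:00 (add 4h to convert from UTC-4).
Ana in UTC: 08:30-11:00, 14:00-18:00 (subtract 6h to convert from UTC+6).
Quinn in UTC: 06:00-11:00, 12:30-17:30 (add 1h to convert from UTC-1).
Farrukh in UTC: 07:00-12:30, 13:00-18:00 (add 1h to convert from UTC-1).
Yuki in UTC: 06:00-09:30, 13:30-18:00 (add 4h to convert from UTC-4).
Jamal in UTC: 06:00-09:30, 12:00-18:00 (add 1h to convert from UTC-1).
Tomás ∩ Hamid: 07:30-12:00, 13:00-17:00.
Tomás ∩ Hamid ∩ Ana: 08:30-11:00, 14:00-17:00.
Tomás ∩ Hamid ∩ Ana ∩ Quinn: 08:30-11:00, 14:00-17:00.
Tomás ∩ Hamid ∩ Ana ∩ Quinn ∩ Farrukh: 08:30-11:00, 14:00-17:00.
Tomás ∩ Hamid ∩ Ana ∩ Quinn ∩ Farrukh ∩ Yuki: 08:30-09:30, 14:00-17:00.
Tomás ∩ Hamid ∩ Ana ∩ Quinn ∩ Farrukh ∩ Yuki ∩ Jamal: 08:30-09:30, 14:00-17:00.
Summing the common windows: 60 + 180 = 240 minutes.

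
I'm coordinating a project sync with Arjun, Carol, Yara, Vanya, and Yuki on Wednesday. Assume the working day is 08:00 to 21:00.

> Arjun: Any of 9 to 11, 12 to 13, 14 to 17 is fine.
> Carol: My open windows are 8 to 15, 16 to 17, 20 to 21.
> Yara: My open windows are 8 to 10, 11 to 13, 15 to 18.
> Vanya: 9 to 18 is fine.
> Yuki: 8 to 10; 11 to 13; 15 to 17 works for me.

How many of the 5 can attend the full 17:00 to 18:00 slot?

Yara and Vanya can make the full 17:00-18:00 slot — that's 2.

2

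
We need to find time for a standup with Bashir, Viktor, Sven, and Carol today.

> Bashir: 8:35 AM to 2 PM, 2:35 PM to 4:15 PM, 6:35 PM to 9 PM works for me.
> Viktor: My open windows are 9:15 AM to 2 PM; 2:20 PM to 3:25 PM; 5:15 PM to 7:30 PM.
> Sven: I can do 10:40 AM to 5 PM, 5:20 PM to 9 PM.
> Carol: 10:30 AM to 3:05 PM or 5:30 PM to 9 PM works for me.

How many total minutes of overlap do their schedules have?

Bashir ∩ Viktor: 09:15-14:00, 14:35-15:25, 18:35-19:30.
Bashir ∩ Viktor ∩ Sven: 10:40-14:00, 14:35-15:25, 18:35-19:30.
Bashir ∩ Viktor ∩ Sven ∩ Carol: 10:40-14:00, 14:35-15:05, 18:35-19:30.
So the common availability across everyone is 10:40-14:00, 14:35-15:05, 18:35-19:30.
Summing the common windows: 200 + 30 + 55 = 285 minutes.

285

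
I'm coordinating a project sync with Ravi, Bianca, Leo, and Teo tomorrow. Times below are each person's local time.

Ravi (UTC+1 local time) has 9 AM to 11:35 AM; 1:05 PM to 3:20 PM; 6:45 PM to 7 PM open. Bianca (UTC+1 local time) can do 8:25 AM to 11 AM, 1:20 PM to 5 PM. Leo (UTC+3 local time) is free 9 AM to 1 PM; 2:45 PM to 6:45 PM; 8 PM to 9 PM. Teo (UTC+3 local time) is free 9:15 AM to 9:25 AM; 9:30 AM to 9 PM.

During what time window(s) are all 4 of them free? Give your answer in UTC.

Ravi in UTC: 08:00-10:35, 12:05-14:20, 17:45-18:00 (subtract 1h to convert from UTC+1).
Bianca in UTC: 07:25-10:00, 12:20-16:00 (subtract 1h to convert from UTC+1).
Leo in UTC: 06:00-10:00, 11:45-15:45, 17:00-18:00 (subtract 3h to convert from UTC+3).
Teo in UTC: 06:15-06:25, 06:30-18:00 (subtract 3h to convert from UTC+3).
Ravi ∩ Bianca: 08:00-10:00, 12:20-14:20.
Ravi ∩ Bianca ∩ Leo: 08:00-10:00, 12:20-14:20.
Ravi ∩ Bianca ∩ Leo ∩ Teo: 08:00-10:00, 12:20-14:20.
Those are the intersection windows.

08:00-10:00, 12:20-14:20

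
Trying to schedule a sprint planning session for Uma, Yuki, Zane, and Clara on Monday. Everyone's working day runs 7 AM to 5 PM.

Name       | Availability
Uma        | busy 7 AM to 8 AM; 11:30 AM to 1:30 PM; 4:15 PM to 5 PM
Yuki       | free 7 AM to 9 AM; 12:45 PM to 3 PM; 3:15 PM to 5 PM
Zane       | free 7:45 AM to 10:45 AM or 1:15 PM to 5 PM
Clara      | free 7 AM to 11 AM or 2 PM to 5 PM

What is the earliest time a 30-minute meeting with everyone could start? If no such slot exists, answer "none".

Uma free: 08:00-11:30, 13:30-16:15 (invert busy blocks within the working day).
Yuki free: 07:00-09:00, 12:45-15:00, 15:15-17:00.
Zane free: 07:45-10:45, 13:15-17:00.
Clara free: 07:00-11:00, 14:00-17:00.
Uma ∩ Yuki: 08:00-09:00, 13:30-15:00, 15:15-16:15.
Uma ∩ Yuki ∩ Zane: 08:00-09:00, 13:30-15:00, 15:15-16:15.
Uma ∩ Yuki ∩ Zane ∩ Clara: 08:00-09:00, 14:00-15:00, 15:15-16:15.
The first common window of at least 30 minutes is 08:00-09:00, so the earliest start is 08:00.

08:00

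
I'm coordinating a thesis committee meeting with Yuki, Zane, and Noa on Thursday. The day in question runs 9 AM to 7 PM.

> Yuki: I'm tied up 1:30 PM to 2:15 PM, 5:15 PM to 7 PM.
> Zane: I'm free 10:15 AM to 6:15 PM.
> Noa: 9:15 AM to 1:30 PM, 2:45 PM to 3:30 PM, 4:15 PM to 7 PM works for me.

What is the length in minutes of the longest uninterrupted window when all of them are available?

195

Yuki free: 09:00-13:30, 14:15-17:15 (invert busy blocks within the working day).
Zane free: 10:15-18:15.
Noa free: 09:15-13:30, 14:45-15:30, 16:15-19:00.
Yuki ∩ Zane: 10:15-13:30, 14:15-17:15.
Yuki ∩ Zane ∩ Noa: 10:15-13:30, 14:45-15:30, 16:15-17:15.
So the common availability across everyone is 10:15-13:30, 14:45-15:30, 16:15-17:15.
The longest is 10:15-13:30 at 195 minutes.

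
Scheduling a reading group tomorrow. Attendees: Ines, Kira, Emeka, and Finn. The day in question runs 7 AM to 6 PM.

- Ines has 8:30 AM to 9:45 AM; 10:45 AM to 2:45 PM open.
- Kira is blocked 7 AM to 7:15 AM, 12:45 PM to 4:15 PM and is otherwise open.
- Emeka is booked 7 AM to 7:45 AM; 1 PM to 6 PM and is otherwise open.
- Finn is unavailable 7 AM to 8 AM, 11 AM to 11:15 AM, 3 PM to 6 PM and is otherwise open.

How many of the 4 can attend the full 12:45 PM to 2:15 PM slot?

Ines free: 08:30-09:45, 10:45-14:45.
Kira free: 07:15-12:45, 16:15-18:00 (invert busy blocks within the working day).
Emeka free: 07:45-13:00 (invert busy blocks within the working day).
Finn free: 08:00-11:00, 11:15-15:00 (invert busy blocks within the working day).
Ines and Finn can make the full 12:45-14:15 slot — that's 2.

2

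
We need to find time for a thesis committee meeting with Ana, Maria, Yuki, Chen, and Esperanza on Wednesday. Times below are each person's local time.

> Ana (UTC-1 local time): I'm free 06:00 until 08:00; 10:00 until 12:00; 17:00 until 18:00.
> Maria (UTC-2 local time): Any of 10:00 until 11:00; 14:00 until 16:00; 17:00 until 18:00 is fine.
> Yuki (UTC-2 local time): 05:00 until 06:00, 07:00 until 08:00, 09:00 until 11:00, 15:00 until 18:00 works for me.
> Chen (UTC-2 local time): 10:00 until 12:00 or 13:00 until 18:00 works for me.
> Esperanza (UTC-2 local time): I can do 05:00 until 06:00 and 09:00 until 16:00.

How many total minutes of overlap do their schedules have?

60

Ana in UTC: 07:00-09:00, 11:00-13:00, 18:00-19:00 (add 1h to convert from UTC-1).
Maria in UTC: 12:00-13:00, 16:00-18:00, 19:00-20:00 (add 2h to convert from UTC-2).
Yuki in UTC: 07:00-08:00, 09:00-10:00, 11:00-13:00, 17:00-20:00 (add 2h to convert from UTC-2).
Chen in UTC: 12:00-14:00, 15:00-20:00 (add 2h to convert from UTC-2).
Esperanza in UTC: 07:00-08:00, 11:00-18:00 (add 2h to convert from UTC-2).
Ana ∩ Maria: 12:00-13:00.
Ana ∩ Maria ∩ Yuki: 12:00-13:00.
Ana ∩ Maria ∩ Yuki ∩ Chen: 12:00-13:00.
Ana ∩ Maria ∩ Yuki ∩ Chen ∩ Esperanza: 12:00-13:00.
That's a single block of 60 minutes.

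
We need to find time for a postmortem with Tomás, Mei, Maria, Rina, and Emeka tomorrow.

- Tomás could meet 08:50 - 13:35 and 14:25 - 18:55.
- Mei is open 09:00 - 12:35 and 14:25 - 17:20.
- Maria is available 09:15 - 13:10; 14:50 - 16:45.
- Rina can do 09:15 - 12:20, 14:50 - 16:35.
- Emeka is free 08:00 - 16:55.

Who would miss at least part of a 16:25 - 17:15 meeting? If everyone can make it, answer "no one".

Tomás: free for 16:25-17:15. Mei: free for 16:25-17:15. Maria: not fully free for 16:25-17:15. Rina: not fully free for 16:25-17:15. Emeka: not fully free for 16:25-17:15.

Emeka, Maria, Rina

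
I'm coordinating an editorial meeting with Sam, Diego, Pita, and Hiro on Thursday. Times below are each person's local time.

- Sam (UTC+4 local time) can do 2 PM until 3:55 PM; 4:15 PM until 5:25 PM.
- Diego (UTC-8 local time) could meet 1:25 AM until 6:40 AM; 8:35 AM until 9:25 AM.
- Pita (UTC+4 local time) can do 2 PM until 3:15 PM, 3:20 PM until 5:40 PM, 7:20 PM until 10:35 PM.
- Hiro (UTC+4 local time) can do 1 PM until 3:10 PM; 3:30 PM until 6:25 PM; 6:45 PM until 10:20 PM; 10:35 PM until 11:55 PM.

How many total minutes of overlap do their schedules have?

165

Sam in UTC: 10:00-11:55, 12:15-13:25 (subtract 4h to convert from UTC+4).
Diego in UTC: 09:25-14:40, 16:35-17:25 (add 8h to convert from UTC-8).
Pita in UTC: 10:00-11:15, 11:20-13:40, 15:20-18:35 (subtract 4h to convert from UTC+4).
Hiro in UTC: 09:00-11:10, 11:30-14:25, 14:45-18:20, 18:35-19:55 (subtract 4h to convert from UTC+4).
Sam ∩ Diego: 10:00-11:55, 12:15-13:25.
Sam ∩ Diego ∩ Pita: 10:00-11:15, 11:20-11:55, 12:15-13:25.
Sam ∩ Diego ∩ Pita ∩ Hiro: 10:00-11:10, 11:30-11:55, 12:15-13:25.
So the common availability across everyone is 10:00-11:10, 11:30-11:55, 12:15-13:25.
Summing the common windows: 70 + 25 + 70 = 165 minutes.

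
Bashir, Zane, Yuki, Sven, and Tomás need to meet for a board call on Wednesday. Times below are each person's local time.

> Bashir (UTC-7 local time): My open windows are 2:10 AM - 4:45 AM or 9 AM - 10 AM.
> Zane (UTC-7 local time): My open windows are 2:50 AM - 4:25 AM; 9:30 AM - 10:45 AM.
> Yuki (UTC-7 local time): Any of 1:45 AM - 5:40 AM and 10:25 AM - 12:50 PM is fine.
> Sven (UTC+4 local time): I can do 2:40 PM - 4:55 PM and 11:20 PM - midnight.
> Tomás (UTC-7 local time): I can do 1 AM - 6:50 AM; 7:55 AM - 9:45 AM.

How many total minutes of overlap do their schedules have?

45

Bashir in UTC: 09:10-11:45, 16:00-17:00 (add 7h to convert from UTC-7).
Zane in UTC: 09:50-11:25, 16:30-17:45 (add 7h to convert from UTC-7).
Yuki in UTC: 08:45-12:40, 17:25-19:50 (add 7h to convert from UTC-7).
Sven in UTC: 10:40-12:55, 19:20-20:00 (subtract 4h to convert from UTC+4).
Tomás in UTC: 08:00-13:50, 14:55-16:45 (add 7h to convert from UTC-7).
Bashir ∩ Zane: 09:50-11:25, 16:30-17:00.
Bashir ∩ Zane ∩ Yuki: 09:50-11:25.
Bashir ∩ Zane ∩ Yuki ∩ Sven: 10:40-11:25.
Bashir ∩ Zane ∩ Yuki ∩ Sven ∩ Tomás: 10:40-11:25.
Those are the intersection windows.
That's a single block of 45 minutes.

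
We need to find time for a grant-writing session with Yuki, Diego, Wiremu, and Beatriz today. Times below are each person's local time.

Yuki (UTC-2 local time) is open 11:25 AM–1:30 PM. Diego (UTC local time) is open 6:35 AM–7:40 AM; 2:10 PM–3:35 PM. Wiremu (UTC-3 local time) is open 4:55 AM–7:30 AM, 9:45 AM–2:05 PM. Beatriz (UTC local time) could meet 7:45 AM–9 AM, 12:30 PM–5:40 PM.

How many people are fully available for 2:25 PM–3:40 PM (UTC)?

2

Yuki in UTC: 13:25-15:30 (add 2h to convert from UTC-2).
Diego in UTC: 06:35-07:40, 14:10-15:35.
Wiremu in UTC: 07:55-10:30, 12:45-17:05 (add 3h to convert from UTC-3).
Beatriz in UTC: 07:45-09:00, 12:30-17:40.
Wiremu and Beatriz can make the full 14:25-15:40 slot — that's 2.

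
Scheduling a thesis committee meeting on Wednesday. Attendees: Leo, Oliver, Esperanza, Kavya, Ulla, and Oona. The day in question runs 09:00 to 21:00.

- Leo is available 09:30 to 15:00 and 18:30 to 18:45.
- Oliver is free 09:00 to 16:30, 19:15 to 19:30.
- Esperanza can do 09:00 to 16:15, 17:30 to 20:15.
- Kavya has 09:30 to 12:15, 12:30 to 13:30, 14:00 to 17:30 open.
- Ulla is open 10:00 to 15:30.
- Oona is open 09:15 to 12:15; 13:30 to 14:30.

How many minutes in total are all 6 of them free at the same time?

165

Leo ∩ Oliver: 09:30-15:00.
Leo ∩ Oliver ∩ Esperanza: 09:30-15:00.
Leo ∩ Oliver ∩ Esperanza ∩ Kavya: 09:30-12:15, 12:30-13:30, 14:00-15:00.
Leo ∩ Oliver ∩ Esperanza ∩ Kavya ∩ Ulla: 10:00-12:15, 12:30-13:30, 14:00-15:00.
Leo ∩ Oliver ∩ Esperanza ∩ Kavya ∩ Ulla ∩ Oona: 10:00-12:15, 14:00-14:30.
So the common availability across everyone is 10:00-12:15, 14:00-14:30.
Summing the common windows: 135 + 30 = 165 minutes.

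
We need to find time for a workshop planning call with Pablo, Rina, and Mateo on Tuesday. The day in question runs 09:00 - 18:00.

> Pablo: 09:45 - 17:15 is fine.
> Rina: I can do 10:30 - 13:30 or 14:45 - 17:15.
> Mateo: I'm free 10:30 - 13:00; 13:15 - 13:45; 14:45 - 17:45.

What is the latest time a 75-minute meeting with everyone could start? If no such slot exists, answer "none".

Pablo ∩ Rina: 10:30-13:30, 14:45-17:15.
Pablo ∩ Rina ∩ Mateo: 10:30-13:00, 13:15-13:30, 14:45-17:15.
Those are the intersection windows.
The last common window of at least 75 minutes is 14:45-17:15; a 75-minute meeting can start as late as 16:00 and still end by 17:15.

16:00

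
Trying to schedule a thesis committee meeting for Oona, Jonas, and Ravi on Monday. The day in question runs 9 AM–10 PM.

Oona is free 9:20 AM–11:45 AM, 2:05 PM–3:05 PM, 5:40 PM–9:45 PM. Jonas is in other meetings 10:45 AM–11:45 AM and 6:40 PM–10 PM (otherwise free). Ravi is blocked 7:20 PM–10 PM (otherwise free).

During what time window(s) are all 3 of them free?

Oona free: 09:20-11:45, 14:05-15:05, 17:40-21:45.
Jonas free: 09:00-10:45, 11:45-18:40 (invert busy blocks within the working day).
Ravi free: 09:00-19:20 (invert busy blocks within the working day).
Oona ∩ Jonas: 09:20-10:45, 14:05-15:05, 17:40-18:40.
Oona ∩ Jonas ∩ Ravi: 09:20-10:45, 14:05-15:05, 17:40-18:40.

09:20-10:45, 14:05-15:05, 17:40-18:40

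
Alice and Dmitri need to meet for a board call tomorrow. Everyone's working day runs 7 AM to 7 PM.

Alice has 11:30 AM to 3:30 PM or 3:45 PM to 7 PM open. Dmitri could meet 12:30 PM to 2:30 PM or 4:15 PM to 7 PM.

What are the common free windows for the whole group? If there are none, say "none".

Alice ∩ Dmitri: 12:30-14:30, 16:15-19:00.

12:30-14:30, 16:15-19:00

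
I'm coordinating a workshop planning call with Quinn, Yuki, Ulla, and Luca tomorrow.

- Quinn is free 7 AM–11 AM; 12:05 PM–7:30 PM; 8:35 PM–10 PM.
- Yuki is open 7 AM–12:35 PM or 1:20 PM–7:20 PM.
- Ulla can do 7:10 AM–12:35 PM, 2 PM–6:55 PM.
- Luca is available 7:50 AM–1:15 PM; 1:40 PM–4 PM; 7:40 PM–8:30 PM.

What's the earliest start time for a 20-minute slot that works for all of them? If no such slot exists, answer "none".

Quinn ∩ Yuki: 07:00-11:00, 12:05-12:35, 13:20-19:20.
Quinn ∩ Yuki ∩ Ulla: 07:10-11:00, 12:05-12:35, 14:00-18:55.
Quinn ∩ Yuki ∩ Ulla ∩ Luca: 07:50-11:00, 12:05-12:35, 14:00-16:00.
The first common window of at least 20 minutes is 07:50-11:00, so the earliest start is 07:50.

07:50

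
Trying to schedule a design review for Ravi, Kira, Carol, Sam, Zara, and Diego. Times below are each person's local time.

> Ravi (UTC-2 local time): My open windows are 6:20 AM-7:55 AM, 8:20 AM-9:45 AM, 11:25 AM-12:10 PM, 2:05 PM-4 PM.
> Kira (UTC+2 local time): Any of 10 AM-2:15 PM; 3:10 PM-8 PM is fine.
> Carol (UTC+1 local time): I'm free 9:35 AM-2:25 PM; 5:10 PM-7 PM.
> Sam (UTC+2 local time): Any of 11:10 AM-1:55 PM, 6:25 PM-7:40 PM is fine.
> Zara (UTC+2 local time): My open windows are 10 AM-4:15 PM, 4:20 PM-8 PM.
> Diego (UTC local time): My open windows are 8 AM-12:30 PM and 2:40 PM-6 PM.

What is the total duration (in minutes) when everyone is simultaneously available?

Ravi in UTC: 08:20-09:55, 10:20-11:45, 13:25-14:10, 16:05-18:00 (add 2h to convert from UTC-2).
Kira in UTC: 08:00-12:15, 13:10-18:00 (subtract 2h to convert from UTC+2).
Carol in UTC: 08:35-13:25, 16:10-18:00 (subtract 1h to convert from UTC+1).
Sam in UTC: 09:10-11:55, 16:25-17:40 (subtract 2h to convert from UTC+2).
Zara in UTC: 08:00-14:15, 14:20-18:00 (subtract 2h to convert from UTC+2).
Diego in UTC: 08:00-12:30, 14:40-18:00.
Ravi ∩ Kira: 08:20-09:55, 10:20-11:45, 13:25-14:10, 16:05-18:00.
Ravi ∩ Kira ∩ Carol: 08:35-09:55, 10:20-11:45, 16:10-18:00.
Ravi ∩ Kira ∩ Carol ∩ Sam: 09:10-09:55, 10:20-11:45, 16:25-17:40.
Ravi ∩ Kira ∩ Carol ∩ Sam ∩ Zara: 09:10-09:55, 10:20-11:45, 16:25-17:40.
Ravi ∩ Kira ∩ Carol ∩ Sam ∩ Zara ∩ Diego: 09:10-09:55, 10:20-11:45, 16:25-17:40.
Those are the intersection windows.
Summing the common windows: 45 + 85 + 75 = 205 minutes.

205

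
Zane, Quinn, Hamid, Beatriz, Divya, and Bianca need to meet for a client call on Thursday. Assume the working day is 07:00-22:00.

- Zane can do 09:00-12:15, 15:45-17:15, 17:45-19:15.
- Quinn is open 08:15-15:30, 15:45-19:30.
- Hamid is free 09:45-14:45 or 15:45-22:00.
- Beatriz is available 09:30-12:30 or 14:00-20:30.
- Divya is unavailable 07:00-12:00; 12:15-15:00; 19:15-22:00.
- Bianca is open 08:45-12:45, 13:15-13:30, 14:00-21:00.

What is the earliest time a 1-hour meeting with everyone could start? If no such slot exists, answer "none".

Zane free: 09:00-12:15, 15:45-17:15, 17:45-19:15.
Quinn free: 08:15-15:30, 15:45-19:30.
Hamid free: 09:45-14:45, 15:45-22:00.
Beatriz free: 09:30-12:30, 14:00-20:30.
Divya free: 12:00-12:15, 15:00-19:15 (invert busy blocks within the working day).
Bianca free: 08:45-12:45, 13:15-13:30, 14:00-21:00.
Zane ∩ Quinn: 09:00-12:15, 15:45-17:15, 17:45-19:15.
Zane ∩ Quinn ∩ Hamid: 09:45-12:15, 15:45-17:15, 17:45-19:15.
Zane ∩ Quinn ∩ Hamid ∩ Beatriz: 09:45-12:15, 15:45-17:15, 17:45-19:15.
Zane ∩ Quinn ∩ Hamid ∩ Beatriz ∩ Divya: 12:00-12:15, 15:45-17:15, 17:45-19:15.
Zane ∩ Quinn ∩ Hamid ∩ Beatriz ∩ Divya ∩ Bianca: 12:00-12:15, 15:45-17:15, 17:45-19:15.
Those are the intersection windows.
The first common window of at least 60 minutes is 15:45-17:15, so the earliest start is 15:45.

15:45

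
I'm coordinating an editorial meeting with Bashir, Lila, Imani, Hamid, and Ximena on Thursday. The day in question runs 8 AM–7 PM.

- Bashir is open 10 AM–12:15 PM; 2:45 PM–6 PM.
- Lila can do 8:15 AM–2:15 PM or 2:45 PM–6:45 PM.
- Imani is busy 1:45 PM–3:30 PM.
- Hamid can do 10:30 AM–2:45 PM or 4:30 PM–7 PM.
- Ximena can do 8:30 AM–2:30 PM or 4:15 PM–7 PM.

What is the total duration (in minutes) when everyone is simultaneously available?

195

Bashir free: 10:00-12:15, 14:45-18:00.
Lila free: 08:15-14:15, 14:45-18:45.
Imani free: 08:00-13:45, 15:30-19:00 (invert busy blocks within the working day).
Hamid free: 10:30-14:45, 16:30-19:00.
Ximena free: 08:30-14:30, 16:15-19:00.
Bashir ∩ Lila: 10:00-12:15, 14:45-18:00.
Bashir ∩ Lila ∩ Imani: 10:00-12:15, 15:30-18:00.
Bashir ∩ Lila ∩ Imani ∩ Hamid: 10:30-12:15, 16:30-18:00.
Bashir ∩ Lila ∩ Imani ∩ Hamid ∩ Ximena: 10:30-12:15, 16:30-18:00.
Summing the common windows: 105 + 90 = 195 minutes.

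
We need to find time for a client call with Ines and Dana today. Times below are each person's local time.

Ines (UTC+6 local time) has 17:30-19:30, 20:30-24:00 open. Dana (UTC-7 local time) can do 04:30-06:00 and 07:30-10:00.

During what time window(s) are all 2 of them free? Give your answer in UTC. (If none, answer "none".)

Ines in UTC: 11:30-13:30, 14:30-18:00 (subtract 6h to convert from UTC+6).
Dana in UTC: 11:30-13:00, 14:30-17:00 (add 7h to convert from UTC-7).
Ines ∩ Dana: 11:30-13:00, 14:30-17:00.

11:30-13:00, 14:30-17:00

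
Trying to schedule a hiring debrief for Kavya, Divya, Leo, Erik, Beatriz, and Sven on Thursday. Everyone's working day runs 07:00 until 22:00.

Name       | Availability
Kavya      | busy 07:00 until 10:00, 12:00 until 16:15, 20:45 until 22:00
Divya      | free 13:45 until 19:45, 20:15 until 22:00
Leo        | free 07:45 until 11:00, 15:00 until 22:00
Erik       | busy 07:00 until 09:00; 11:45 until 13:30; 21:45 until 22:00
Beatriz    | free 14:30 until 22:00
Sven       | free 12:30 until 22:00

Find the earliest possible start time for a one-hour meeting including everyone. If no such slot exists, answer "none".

Kavya free: 10:00-12:00, 16:15-20:45 (invert busy blocks within the working day).
Divya free: 13:45-19:45, 20:15-22:00.
Leo free: 07:45-11:00, 15:00-22:00.
Erik free: 09:00-11:45, 13:30-21:45 (invert busy blocks within the working day).
Beatriz free: 14:30-22:00.
Sven free: 12:30-22:00.
Kavya ∩ Divya: 16:15-19:45, 20:15-20:45.
Kavya ∩ Divya ∩ Leo: 16:15-19:45, 20:15-20:45.
Kavya ∩ Divya ∩ Leo ∩ Erik: 16:15-19:45, 20:15-20:45.
Kavya ∩ Divya ∩ Leo ∩ Erik ∩ Beatriz: 16:15-19:45, 20:15-20:45.
Kavya ∩ Divya ∩ Leo ∩ Erik ∩ Beatriz ∩ Sven: 16:15-19:45, 20:15-20:45.
The first common window of at least 60 minutes is 16:15-19:45, so the earliest start is 16:15.

16:15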